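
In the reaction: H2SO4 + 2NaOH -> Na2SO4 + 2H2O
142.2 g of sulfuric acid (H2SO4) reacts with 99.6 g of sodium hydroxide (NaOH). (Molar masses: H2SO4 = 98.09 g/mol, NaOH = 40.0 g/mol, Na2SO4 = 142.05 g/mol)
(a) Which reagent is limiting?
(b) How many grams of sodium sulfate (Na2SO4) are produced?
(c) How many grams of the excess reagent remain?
(a) NaOH, (b) 176.9 g, (c) 20.08 g

Moles of H2SO4 = 142.2 g ÷ 98.09 g/mol = 1.44969 mol
Moles of NaOH = 99.6 g ÷ 40.0 g/mol = 2.49 mol
Moles ÷ coefficient: H2SO4: 1.44969/1 = 1.45, NaOH: 2.49/2 = 1.245
(a) NaOH has the smaller value, so NaOH is the limiting reagent.
(b) Moles of Na2SO4 = 2.49 mol NaOH × (1/2) = 1.245 mol; mass = 1.245 mol × 142.05 g/mol = 176.9 g
(c) H2SO4 consumed = 2.49 × (1/2) = 1.245 mol; remaining = 1.44969 − 1.245 = 0.204689 mol; mass = 0.204689 mol × 98.09 g/mol = 20.08 g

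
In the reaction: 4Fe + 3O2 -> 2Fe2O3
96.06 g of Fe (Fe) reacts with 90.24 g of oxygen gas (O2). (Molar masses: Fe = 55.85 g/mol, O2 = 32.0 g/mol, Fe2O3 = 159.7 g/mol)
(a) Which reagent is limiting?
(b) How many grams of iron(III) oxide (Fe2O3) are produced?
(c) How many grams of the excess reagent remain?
(a) Fe, (b) 137.3 g, (c) 48.96 g

Moles of Fe = 96.06 g ÷ 55.85 g/mol = 1.71996 mol
Moles of O2 = 90.24 g ÷ 32.0 g/mol = 2.82 mol
Moles ÷ coefficient: Fe: 1.71996/4 = 0.43, O2: 2.82/3 = 0.94
(a) Fe has the smaller value, so Fe is the limiting reagent.
(b) Moles of Fe2O3 = 1.71996 mol Fe × (2/4) = 0.859982 mol; mass = 0.859982 mol × 159.7 g/mol = 137.3 g
(c) O2 consumed = 1.71996 × (3/4) = 1.28997 mol; remaining = 2.82 − 1.28997 = 1.53003 mol; mass = 1.53003 mol × 32.0 g/mol = 48.96 g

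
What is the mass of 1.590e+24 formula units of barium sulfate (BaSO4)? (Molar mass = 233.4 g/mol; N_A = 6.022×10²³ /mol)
Moles = 1.590e+24 ÷ 6.022×10²³ = 2.64032 mol
Mass = 2.64032 mol × 233.4 g/mol = 616.3 g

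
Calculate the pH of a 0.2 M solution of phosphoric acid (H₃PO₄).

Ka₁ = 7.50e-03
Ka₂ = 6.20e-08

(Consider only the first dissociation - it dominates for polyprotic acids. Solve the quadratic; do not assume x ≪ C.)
pH = 1.45

x² + Ka₁·x − Ka₁·C = 0 with Ka₁ = 7.50e-03, C = 0.2.
x = (−Ka₁ + √(Ka₁² + 4·Ka₁·C))/2 = 3.5161e-02 M, so pH = 1.45.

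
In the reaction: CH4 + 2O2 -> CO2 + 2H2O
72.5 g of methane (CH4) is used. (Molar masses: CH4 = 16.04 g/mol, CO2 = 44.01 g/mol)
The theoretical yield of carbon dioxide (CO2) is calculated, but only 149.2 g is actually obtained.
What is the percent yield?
Moles of CH4 = 72.5 g ÷ 16.04 g/mol = 4.51995 mol
Mole ratio: 1 mol CO2 / 1 mol CH4
Moles of CO2 = 4.51995 × (1/1) = 4.51995 mol
Theoretical yield = 4.51995 mol × 44.01 g/mol = 198.92 g
Actual yield = 149.2 g
Percent yield = (149.2 / 198.92) × 100% = 75.0%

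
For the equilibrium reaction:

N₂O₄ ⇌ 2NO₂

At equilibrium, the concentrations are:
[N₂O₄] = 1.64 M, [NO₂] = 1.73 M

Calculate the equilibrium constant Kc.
K_c = 1.8249

Kc = ([NO₂]^2) / ([N₂O₄])
   = ((1.73)^2) / ((1.64))
   = 2.9929 / 1.64 = 1.8249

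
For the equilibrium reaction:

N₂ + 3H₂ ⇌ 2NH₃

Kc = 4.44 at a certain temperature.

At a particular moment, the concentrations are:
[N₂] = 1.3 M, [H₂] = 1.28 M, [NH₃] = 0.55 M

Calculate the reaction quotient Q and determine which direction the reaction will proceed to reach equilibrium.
Q = 0.111, Q < K, reaction proceeds forward (toward products)

Q = ([NH₃]^2) / ([N₂] × [H₂]^3)
  = ((0.55)^2) / ((1.3)·(1.28)^3) = 0.3025/2.7263 = 0.111
Since Q = 0.111 < Kc = 4.44, the reaction proceeds forward (toward products) to reach equilibrium.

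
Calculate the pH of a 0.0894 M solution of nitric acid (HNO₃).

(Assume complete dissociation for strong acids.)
pH = 1.05

[H⁺] = 0.0894 M for strong acid. pH = -log[H⁺] = -log(0.0894)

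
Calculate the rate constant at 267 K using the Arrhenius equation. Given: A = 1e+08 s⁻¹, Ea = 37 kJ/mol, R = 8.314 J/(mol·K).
5.77e+00 s⁻¹

k = A·exp(-Ea/(R·T)) = 1e+08·exp(-37000/(8.314·267)) = 1e+08·exp(-16.6679) = 1e+08·5.7707e-08 = 5.77e+00 s⁻¹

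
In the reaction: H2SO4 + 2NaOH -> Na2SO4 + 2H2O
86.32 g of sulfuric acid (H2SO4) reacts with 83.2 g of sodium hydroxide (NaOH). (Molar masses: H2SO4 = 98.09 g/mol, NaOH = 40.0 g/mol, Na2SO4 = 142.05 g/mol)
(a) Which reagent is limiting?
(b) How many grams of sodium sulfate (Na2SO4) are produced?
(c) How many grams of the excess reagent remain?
(a) H2SO4, (b) 125 g, (c) 12.8 g

Moles of H2SO4 = 86.32 g ÷ 98.09 g/mol = 0.880008 mol
Moles of NaOH = 83.2 g ÷ 40.0 g/mol = 2.08 mol
Moles ÷ coefficient: H2SO4: 0.880008/1 = 0.88, NaOH: 2.08/2 = 1.04
(a) H2SO4 has the smaller value, so H2SO4 is the limiting reagent.
(b) Moles of Na2SO4 = 0.880008 mol H2SO4 × (1/1) = 0.880008 mol; mass = 0.880008 mol × 142.05 g/mol = 125 g
(c) NaOH consumed = 0.880008 × (2/1) = 1.76002 mol; remaining = 2.08 − 1.76002 = 0.319984 mol; mass = 0.319984 mol × 40.0 g/mol = 12.8 g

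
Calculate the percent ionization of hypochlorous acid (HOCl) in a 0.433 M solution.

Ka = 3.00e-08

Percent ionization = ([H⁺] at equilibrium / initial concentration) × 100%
Percent ionization = 0.0263%

Let x = [H⁺]. Ka = x²/(C - x) ⇒ x² + (3.00e-08)x - (3.00e-08)(0.433) = 0. x = 1.1396e-04. Percent = (1.1396e-04/0.433) × 100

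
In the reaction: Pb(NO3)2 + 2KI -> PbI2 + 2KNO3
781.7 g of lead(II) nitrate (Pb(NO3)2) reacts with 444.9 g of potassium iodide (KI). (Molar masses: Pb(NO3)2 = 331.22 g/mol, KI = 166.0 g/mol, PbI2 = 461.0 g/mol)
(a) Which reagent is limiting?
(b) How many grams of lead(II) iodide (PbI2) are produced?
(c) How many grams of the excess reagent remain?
(a) KI, (b) 617.8 g, (c) 337.8 g

Moles of Pb(NO3)2 = 781.7 g ÷ 331.22 g/mol = 2.36006 mol
Moles of KI = 444.9 g ÷ 166.0 g/mol = 2.68012 mol
Moles ÷ coefficient: Pb(NO3)2: 2.36006/1 = 2.36, KI: 2.68012/2 = 1.34
(a) KI has the smaller value, so KI is the limiting reagent.
(b) Moles of PbI2 = 2.68012 mol KI × (1/2) = 1.34006 mol; mass = 1.34006 mol × 461.0 g/mol = 617.8 g
(c) Pb(NO3)2 consumed = 2.68012 × (1/2) = 1.34006 mol; remaining = 2.36006 − 1.34006 = 1.02 mol; mass = 1.02 mol × 331.22 g/mol = 337.8 g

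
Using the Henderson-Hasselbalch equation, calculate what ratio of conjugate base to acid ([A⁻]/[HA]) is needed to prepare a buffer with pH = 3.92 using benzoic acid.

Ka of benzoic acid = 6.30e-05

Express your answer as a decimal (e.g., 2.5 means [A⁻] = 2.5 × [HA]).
[A⁻]/[HA] = 0.524

pKa = −log(6.30e-05) = 4.2007. pH = pKa + log([A⁻]/[HA]). 3.92 = 4.2007 + log(ratio). log(ratio) = 3.92 − 4.2007 = -0.2807. ratio = 10^(-0.2807) = 0.524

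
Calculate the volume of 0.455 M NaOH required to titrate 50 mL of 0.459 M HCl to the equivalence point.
V_{base} = 50.4 mL

At equivalence: moles acid = moles base.
moles HCl = 0.459 M × 0.05 L = 0.02295 mol
V_NaOH = 0.02295 mol ÷ 0.455 M = 0.05044 L = 50.4 mL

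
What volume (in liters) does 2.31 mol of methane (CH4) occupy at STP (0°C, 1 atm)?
At STP, 1 mol of gas occupies 22.4 L
Volume = 2.31 mol × 22.4 L/mol = 51.74 L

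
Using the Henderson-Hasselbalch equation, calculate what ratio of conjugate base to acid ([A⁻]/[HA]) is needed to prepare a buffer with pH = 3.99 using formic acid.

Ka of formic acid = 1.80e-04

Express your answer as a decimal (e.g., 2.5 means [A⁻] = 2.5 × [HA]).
[A⁻]/[HA] = 1.759

pKa = −log(1.80e-04) = 3.7447. pH = pKa + log([A⁻]/[HA]). 3.99 = 3.7447 + log(ratio). log(ratio) = 3.99 − 3.7447 = 0.2453. ratio = 10^(0.2453) = 1.759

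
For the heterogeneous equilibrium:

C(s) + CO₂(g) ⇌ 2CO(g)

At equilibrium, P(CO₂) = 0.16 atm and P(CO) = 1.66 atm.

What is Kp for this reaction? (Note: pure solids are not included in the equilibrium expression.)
K_p = 17.223

Solid C is excluded.
Kp = P(CO)²/P(CO₂) = (1.66)²/0.16 = 2.756/0.16 = 17.223.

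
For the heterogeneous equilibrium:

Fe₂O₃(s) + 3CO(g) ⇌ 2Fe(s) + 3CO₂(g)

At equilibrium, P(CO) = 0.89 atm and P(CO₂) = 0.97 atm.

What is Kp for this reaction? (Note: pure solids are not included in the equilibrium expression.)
K_p = 1.295

Solids (Fe₂O₃, Fe) are excluded.
Kp = P(CO₂)³/P(CO)³ = (0.97)³/(0.89)³ = 0.9127/0.705 = 1.295.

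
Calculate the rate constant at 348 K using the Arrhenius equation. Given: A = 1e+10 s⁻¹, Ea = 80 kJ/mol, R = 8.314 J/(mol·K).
9.81e-03 s⁻¹

k = A·exp(-Ea/(R·T)) = 1e+10·exp(-80000/(8.314·348)) = 1e+10·exp(-27.6504) = 1e+10·9.8085e-13 = 9.81e-03 s⁻¹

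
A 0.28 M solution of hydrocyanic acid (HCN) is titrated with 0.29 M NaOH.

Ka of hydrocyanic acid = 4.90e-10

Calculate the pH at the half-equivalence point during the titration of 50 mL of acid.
pH = pKa = 9.31

At the half-equivalence point, [HA] = [A⁻], so by Henderson–Hasselbalch pH = pKa + log(1) = pKa.
pKa = −log(4.90e-10) = 9.31.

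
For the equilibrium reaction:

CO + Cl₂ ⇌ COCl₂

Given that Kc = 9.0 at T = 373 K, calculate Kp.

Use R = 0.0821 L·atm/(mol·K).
K_p = 0.2939

Δn = (moles gaseous products) − (moles gaseous reactants) = -1
T = 373 K; RT = 0.0821 × 373 = 30.6233
Kp = Kc·(RT)^Δn = 9.0 × (30.6233)^-1 = 9.0 × 0.0326549 = 0.2939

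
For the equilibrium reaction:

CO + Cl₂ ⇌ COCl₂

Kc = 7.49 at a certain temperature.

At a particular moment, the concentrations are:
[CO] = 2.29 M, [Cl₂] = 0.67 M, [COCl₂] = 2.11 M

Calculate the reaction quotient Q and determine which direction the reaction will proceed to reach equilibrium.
Q = 1.375, Q < K, reaction proceeds forward (toward products)

Q = ([COCl₂]) / ([CO] × [Cl₂])
  = ((2.11)) / ((2.29)·(0.67)) = 2.11/1.5343 = 1.375
Since Q = 1.375 < Kc = 7.49, the reaction proceeds forward (toward products) to reach equilibrium.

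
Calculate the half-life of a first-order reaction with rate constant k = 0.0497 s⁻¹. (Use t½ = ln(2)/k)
13.95 s

t½ = ln(2)/k = 0.6931/0.0497 = 13.95 s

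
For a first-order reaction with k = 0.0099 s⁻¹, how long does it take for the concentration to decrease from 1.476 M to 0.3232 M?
153.42 s

From ln[A] = ln[A]₀ - k·t: t = ln([A]₀/[A])/k = ln(1.476/0.3232)/0.0099 = ln(4.5668)/0.0099 = 1.5188/0.0099 = 153.42 s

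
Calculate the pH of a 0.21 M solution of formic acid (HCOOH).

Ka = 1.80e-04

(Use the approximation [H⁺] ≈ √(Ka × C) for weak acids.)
pH = 2.21

[H⁺] = √(Ka × C) = √(1.80e-04 × 0.21) = 6.1482e-03. pH = -log(6.1482e-03)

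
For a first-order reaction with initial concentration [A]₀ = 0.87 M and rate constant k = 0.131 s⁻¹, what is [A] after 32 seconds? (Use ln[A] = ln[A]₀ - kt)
0.0132 M

ln[A] = ln[A]₀ - k·t = ln(0.87) - (0.131)·(32) = -0.1393 - 4.1920 = -4.3313
[A] = e^(-4.3313) = 0.0132 M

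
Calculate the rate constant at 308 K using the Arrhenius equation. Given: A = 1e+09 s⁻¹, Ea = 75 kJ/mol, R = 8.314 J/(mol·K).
1.91e-04 s⁻¹

k = A·exp(-Ea/(R·T)) = 1e+09·exp(-75000/(8.314·308)) = 1e+09·exp(-29.2887) = 1e+09·1.9058e-13 = 1.91e-04 s⁻¹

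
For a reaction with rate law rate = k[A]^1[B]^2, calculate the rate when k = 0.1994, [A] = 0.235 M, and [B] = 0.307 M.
0.004416 M/s

rate = k·[A]^1·[B]^2 = 0.1994·(0.235)^1·(0.307)^2 = 0.1994·0.235·0.094249 = 0.004416 M/s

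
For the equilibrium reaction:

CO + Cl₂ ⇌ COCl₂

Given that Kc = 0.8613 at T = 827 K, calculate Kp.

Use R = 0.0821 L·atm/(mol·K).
K_p = 0.0127

Δn = (moles gaseous products) − (moles gaseous reactants) = -1
T = 827 K; RT = 0.0821 × 827 = 67.8967
Kp = Kc·(RT)^Δn = 0.8613 × (67.8967)^-1 = 0.8613 × 0.0147283 = 0.0127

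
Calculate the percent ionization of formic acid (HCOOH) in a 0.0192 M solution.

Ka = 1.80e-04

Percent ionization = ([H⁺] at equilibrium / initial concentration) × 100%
Percent ionization = 9.23%

Let x = [H⁺]. Ka = x²/(C - x) ⇒ x² + (1.80e-04)x - (1.80e-04)(0.0192) = 0. x = 1.7712e-03. Percent = (1.7712e-03/0.0192) × 100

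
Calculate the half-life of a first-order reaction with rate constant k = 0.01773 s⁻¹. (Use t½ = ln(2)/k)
39.09 s

t½ = ln(2)/k = 0.6931/0.01773 = 39.09 s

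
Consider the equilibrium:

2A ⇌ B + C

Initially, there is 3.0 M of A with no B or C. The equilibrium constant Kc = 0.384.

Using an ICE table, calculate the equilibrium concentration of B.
[B] = 0.830 M

ICE: [A] = 3.0 − 2x, [B] = [C] = x.
Kc = x²/(3.0 − 2x)² = 0.384 ⇒ √Kc = x/(3.0 − 2x).
x = √0.384·3.0/(1 + 2√0.384) = 0.61968·3.0/2.2394 = 0.83016.
[B] = x = 0.830 M.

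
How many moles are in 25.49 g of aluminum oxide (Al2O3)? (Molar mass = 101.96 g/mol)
Moles = 25.49 g ÷ 101.96 g/mol = 0.25 mol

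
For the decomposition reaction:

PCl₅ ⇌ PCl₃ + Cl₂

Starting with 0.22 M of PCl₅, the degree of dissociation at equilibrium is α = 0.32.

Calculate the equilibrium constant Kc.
K_c = 0.0331

x = α·[A]₀ = 0.32 × 0.22 = 0.0704 M dissociated.
At eq: [PCl₅] = 0.22 − 0.0704 = 0.1496 M; [PCl₃] = [Cl₂] = x = 0.0704 M.
Kc = [PCl₃][Cl₂]/[PCl₅] = (0.0704)²/0.1496 = 0.03313.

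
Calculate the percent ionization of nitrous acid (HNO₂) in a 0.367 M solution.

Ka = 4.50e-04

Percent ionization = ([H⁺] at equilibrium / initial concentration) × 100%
Percent ionization = 3.44%

Let x = [H⁺]. Ka = x²/(C - x) ⇒ x² + (4.50e-04)x - (4.50e-04)(0.367) = 0. x = 1.2628e-02. Percent = (1.2628e-02/0.367) × 100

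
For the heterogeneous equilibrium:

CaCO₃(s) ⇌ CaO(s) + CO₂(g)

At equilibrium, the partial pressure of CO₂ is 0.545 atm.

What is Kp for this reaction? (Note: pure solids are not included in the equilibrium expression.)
K_p = 0.545

Solids (CaCO₃, CaO) have activity 1 and are excluded.
Kp = P(CO₂) = 0.545.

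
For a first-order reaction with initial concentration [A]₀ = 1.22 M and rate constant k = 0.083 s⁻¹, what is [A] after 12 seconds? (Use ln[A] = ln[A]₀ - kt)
0.4506 M

ln[A] = ln[A]₀ - k·t = ln(1.22) - (0.083)·(12) = 0.1989 - 0.9960 = -0.7971
[A] = e^(-0.7971) = 0.4506 M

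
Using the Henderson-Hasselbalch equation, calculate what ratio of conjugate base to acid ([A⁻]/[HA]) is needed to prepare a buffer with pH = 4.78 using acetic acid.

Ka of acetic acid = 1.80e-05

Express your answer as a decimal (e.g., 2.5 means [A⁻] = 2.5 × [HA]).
[A⁻]/[HA] = 1.085

pKa = −log(1.80e-05) = 4.7447. pH = pKa + log([A⁻]/[HA]). 4.78 = 4.7447 + log(ratio). log(ratio) = 4.78 − 4.7447 = 0.0353. ratio = 10^(0.0353) = 1.085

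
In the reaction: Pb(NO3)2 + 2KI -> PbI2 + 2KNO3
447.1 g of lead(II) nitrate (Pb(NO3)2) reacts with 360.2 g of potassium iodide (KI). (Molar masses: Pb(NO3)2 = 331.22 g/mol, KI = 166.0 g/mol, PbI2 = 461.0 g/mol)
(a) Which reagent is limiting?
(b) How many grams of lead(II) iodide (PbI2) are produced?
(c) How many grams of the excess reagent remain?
(a) KI, (b) 500.2 g, (c) 87.75 g

Moles of Pb(NO3)2 = 447.1 g ÷ 331.22 g/mol = 1.34986 mol
Moles of KI = 360.2 g ÷ 166.0 g/mol = 2.16988 mol
Moles ÷ coefficient: Pb(NO3)2: 1.34986/1 = 1.35, KI: 2.16988/2 = 1.085
(a) KI has the smaller value, so KI is the limiting reagent.
(b) Moles of PbI2 = 2.16988 mol KI × (1/2) = 1.08494 mol; mass = 1.08494 mol × 461.0 g/mol = 500.2 g
(c) Pb(NO3)2 consumed = 2.16988 × (1/2) = 1.08494 mol; remaining = 1.34986 − 1.08494 = 0.264918 mol; mass = 0.264918 mol × 331.22 g/mol = 87.75 g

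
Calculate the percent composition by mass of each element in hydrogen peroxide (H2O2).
H: 5.93%, O: 94.06%

Molar mass of H2O2 = 34.02 g/mol
% H = (2 × 1.008) / 34.02 × 100% = 2.016 / 34.02 × 100% = 5.93%
% O = (2 × 16.0) / 34.02 × 100% = 32 / 34.02 × 100% = 94.06%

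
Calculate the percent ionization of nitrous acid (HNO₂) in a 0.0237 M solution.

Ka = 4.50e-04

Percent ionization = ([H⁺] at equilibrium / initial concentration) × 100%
Percent ionization = 12.9%

Let x = [H⁺]. Ka = x²/(C - x) ⇒ x² + (4.50e-04)x - (4.50e-04)(0.0237) = 0. x = 3.0485e-03. Percent = (3.0485e-03/0.0237) × 100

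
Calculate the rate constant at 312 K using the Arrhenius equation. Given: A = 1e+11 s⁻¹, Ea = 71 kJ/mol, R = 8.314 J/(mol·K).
1.30e-01 s⁻¹

k = A·exp(-Ea/(R·T)) = 1e+11·exp(-71000/(8.314·312)) = 1e+11·exp(-27.3712) = 1e+11·1.2967e-12 = 1.30e-01 s⁻¹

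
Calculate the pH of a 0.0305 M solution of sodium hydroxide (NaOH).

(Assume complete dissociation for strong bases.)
pH = 12.48

[OH⁻] = 0.0305 M for strong base. pOH = -log[OH⁻] = 1.52, pH = 14 - pOH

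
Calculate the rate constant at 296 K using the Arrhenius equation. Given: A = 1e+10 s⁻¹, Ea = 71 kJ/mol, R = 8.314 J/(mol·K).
2.95e-03 s⁻¹

k = A·exp(-Ea/(R·T)) = 1e+10·exp(-71000/(8.314·296)) = 1e+10·exp(-28.8507) = 1e+10·2.9532e-13 = 2.95e-03 s⁻¹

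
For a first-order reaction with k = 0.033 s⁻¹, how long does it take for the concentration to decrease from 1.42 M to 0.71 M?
21.00 s

From ln[A] = ln[A]₀ - k·t: t = ln([A]₀/[A])/k = ln(1.42/0.71)/0.033 = ln(2.0000)/0.033 = 0.6931/0.033 = 21.00 s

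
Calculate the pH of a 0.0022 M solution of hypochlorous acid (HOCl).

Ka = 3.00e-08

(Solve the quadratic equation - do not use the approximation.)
pH = 5.09

x² + Ka×x - Ka×C = 0. Using quadratic formula: [H⁺] = 8.1091e-06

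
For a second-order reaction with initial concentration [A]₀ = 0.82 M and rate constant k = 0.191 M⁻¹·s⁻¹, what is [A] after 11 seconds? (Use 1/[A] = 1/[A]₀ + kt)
0.3012 M

1/[A] = 1/[A]₀ + k·t = 1/0.82 + (0.191)·(11) = 1.2195 + 2.1010 = 3.3205
[A] = 1/3.3205 = 0.3012 M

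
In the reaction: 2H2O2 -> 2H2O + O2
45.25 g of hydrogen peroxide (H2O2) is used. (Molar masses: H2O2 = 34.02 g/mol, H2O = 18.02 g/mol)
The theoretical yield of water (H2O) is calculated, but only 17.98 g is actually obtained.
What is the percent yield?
Moles of H2O2 = 45.25 g ÷ 34.02 g/mol = 1.3301 mol
Mole ratio: 2 mol H2O / 2 mol H2O2
Moles of H2O = 1.3301 × (2/2) = 1.3301 mol
Theoretical yield = 1.3301 mol × 18.02 g/mol = 23.968 g
Actual yield = 17.98 g
Percent yield = (17.98 / 23.968) × 100% = 75.0%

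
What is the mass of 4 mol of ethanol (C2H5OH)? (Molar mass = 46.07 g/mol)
Mass = 4 mol × 46.07 g/mol = 184.3 g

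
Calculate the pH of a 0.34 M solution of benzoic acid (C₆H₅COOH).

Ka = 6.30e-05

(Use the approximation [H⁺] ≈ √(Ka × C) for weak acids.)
pH = 2.33

[H⁺] = √(Ka × C) = √(6.30e-05 × 0.34) = 4.6282e-03. pH = -log(4.6282e-03)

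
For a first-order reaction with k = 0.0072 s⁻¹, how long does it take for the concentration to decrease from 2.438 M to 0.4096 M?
247.74 s

From ln[A] = ln[A]₀ - k·t: t = ln([A]₀/[A])/k = ln(2.438/0.4096)/0.0072 = ln(5.9521)/0.0072 = 1.7838/0.0072 = 247.74 s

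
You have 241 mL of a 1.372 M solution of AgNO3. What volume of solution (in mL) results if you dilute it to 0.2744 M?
Using M₁V₁ = M₂V₂:
1.372 × 241 = 0.2744 × V₂
V₂ = (1.372 × 241) / 0.2744 = 1205 mL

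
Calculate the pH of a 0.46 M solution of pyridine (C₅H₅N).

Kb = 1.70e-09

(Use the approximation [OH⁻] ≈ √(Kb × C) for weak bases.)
pH = 9.45

[OH⁻] = √(Kb × C) = √(1.70e-09 × 0.46) = 2.7964e-05. pOH = 4.55, pH = 14 - pOH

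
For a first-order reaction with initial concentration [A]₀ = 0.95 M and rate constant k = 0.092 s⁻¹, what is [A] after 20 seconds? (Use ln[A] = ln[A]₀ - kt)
0.1509 M

ln[A] = ln[A]₀ - k·t = ln(0.95) - (0.092)·(20) = -0.0513 - 1.8400 = -1.8913
[A] = e^(-1.8913) = 0.1509 M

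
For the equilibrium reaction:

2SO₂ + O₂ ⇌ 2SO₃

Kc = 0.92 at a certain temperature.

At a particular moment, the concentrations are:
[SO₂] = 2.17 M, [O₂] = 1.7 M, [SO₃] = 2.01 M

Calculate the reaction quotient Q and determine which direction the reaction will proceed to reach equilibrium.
Q = 0.505, Q < K, reaction proceeds forward (toward products)

Q = ([SO₃]^2) / ([SO₂]^2 × [O₂])
  = ((2.01)^2) / ((2.17)^2·(1.7)) = 4.0401/8.0051 = 0.5047
Since Q = 0.5047 < Kc = 0.92, the reaction proceeds forward (toward products) to reach equilibrium.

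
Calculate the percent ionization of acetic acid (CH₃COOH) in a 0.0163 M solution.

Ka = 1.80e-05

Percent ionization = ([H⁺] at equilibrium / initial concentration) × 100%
Percent ionization = 3.27%

Let x = [H⁺]. Ka = x²/(C - x) ⇒ x² + (1.80e-05)x - (1.80e-05)(0.0163) = 0. x = 5.3274e-04. Percent = (5.3274e-04/0.0163) × 100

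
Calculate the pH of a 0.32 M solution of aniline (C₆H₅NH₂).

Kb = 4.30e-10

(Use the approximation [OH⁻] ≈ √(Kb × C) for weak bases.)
pH = 9.07

[OH⁻] = √(Kb × C) = √(4.30e-10 × 0.32) = 1.1730e-05. pOH = 4.93, pH = 14 - pOH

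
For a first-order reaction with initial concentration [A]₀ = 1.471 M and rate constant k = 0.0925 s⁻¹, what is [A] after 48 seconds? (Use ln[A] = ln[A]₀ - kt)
0.0174 M

ln[A] = ln[A]₀ - k·t = ln(1.471) - (0.0925)·(48) = 0.3859 - 4.4400 = -4.0541
[A] = e^(-4.0541) = 0.0174 M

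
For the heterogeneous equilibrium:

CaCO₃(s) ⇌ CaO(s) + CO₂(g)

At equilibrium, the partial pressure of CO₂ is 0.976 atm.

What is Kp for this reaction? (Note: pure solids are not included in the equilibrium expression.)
K_p = 0.976

Solids (CaCO₃, CaO) have activity 1 and are excluded.
Kp = P(CO₂) = 0.976.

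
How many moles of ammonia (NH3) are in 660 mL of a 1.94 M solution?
Moles = Molarity × Volume (L)
Moles = 1.94 M × 0.66 L = 1.28 mol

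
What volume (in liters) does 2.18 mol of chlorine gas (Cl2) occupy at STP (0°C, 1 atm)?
At STP, 1 mol of gas occupies 22.4 L
Volume = 2.18 mol × 22.4 L/mol = 48.83 L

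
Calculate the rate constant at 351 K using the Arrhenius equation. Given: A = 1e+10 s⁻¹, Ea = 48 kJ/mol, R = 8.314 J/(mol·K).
7.19e+02 s⁻¹

k = A·exp(-Ea/(R·T)) = 1e+10·exp(-48000/(8.314·351)) = 1e+10·exp(-16.4484) = 1e+10·7.1869e-08 = 7.19e+02 s⁻¹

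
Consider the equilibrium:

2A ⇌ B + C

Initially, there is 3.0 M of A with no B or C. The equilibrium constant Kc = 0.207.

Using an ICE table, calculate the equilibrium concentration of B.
[B] = 0.715 M

ICE: [A] = 3.0 − 2x, [B] = [C] = x.
Kc = x²/(3.0 − 2x)² = 0.207 ⇒ √Kc = x/(3.0 − 2x).
x = √0.207·3.0/(1 + 2√0.207) = 0.45497·3.0/1.9099 = 0.71464.
[B] = x = 0.715 M.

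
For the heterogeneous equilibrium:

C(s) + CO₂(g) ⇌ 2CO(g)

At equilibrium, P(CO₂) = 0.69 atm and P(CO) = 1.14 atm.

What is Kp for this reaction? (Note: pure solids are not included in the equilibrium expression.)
K_p = 1.883

Solid C is excluded.
Kp = P(CO)²/P(CO₂) = (1.14)²/0.69 = 1.3/0.69 = 1.883.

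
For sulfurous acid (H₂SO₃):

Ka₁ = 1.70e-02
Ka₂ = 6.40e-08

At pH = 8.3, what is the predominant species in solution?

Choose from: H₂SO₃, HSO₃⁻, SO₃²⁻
SO₃²⁻

pKa1 = 1.77, pKa2 = 7.19. Each pKa is the crossover between adjacent species; pH = 8.3 lies in the region where SO₃²⁻ predominates.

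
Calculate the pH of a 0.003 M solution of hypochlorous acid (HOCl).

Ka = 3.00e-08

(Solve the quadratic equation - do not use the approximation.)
pH = 5.02

x² + Ka×x - Ka×C = 0. Using quadratic formula: [H⁺] = 9.4718e-06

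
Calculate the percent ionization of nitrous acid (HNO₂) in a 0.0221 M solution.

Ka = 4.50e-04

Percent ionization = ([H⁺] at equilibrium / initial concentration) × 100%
Percent ionization = 13.3%

Let x = [H⁺]. Ka = x²/(C - x) ⇒ x² + (4.50e-04)x - (4.50e-04)(0.0221) = 0. x = 2.9366e-03. Percent = (2.9366e-03/0.0221) × 100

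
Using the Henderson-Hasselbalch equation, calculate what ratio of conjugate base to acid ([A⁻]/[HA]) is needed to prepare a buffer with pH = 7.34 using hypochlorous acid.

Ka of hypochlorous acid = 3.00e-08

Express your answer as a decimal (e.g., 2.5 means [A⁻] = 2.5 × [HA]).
[A⁻]/[HA] = 0.656

pKa = −log(3.00e-08) = 7.5229. pH = pKa + log([A⁻]/[HA]). 7.34 = 7.5229 + log(ratio). log(ratio) = 7.34 − 7.5229 = -0.1829. ratio = 10^(-0.1829) = 0.656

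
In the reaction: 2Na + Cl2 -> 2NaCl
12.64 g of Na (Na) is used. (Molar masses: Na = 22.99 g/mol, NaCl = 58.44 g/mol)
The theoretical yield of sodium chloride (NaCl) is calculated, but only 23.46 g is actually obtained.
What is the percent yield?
Moles of Na = 12.64 g ÷ 22.99 g/mol = 0.549804 mol
Mole ratio: 2 mol NaCl / 2 mol Na
Moles of NaCl = 0.549804 × (2/2) = 0.549804 mol
Theoretical yield = 0.549804 mol × 58.44 g/mol = 32.131 g
Actual yield = 23.46 g
Percent yield = (23.46 / 32.131) × 100% = 73.0%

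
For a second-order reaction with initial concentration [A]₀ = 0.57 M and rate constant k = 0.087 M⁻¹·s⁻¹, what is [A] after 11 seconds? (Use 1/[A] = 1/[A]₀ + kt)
0.3688 M

1/[A] = 1/[A]₀ + k·t = 1/0.57 + (0.087)·(11) = 1.7544 + 0.9570 = 2.7114
[A] = 1/2.7114 = 0.3688 M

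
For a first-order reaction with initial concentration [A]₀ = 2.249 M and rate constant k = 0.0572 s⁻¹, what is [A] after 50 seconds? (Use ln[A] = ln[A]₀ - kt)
0.1288 M

ln[A] = ln[A]₀ - k·t = ln(2.249) - (0.0572)·(50) = 0.8105 - 2.8600 = -2.0495
[A] = e^(-2.0495) = 0.1288 M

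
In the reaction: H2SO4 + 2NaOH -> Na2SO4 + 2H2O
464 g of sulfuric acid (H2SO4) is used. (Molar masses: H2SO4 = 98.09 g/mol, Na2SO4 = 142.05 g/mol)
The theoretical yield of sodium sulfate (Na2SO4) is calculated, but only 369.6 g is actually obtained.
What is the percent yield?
Moles of H2SO4 = 464 g ÷ 98.09 g/mol = 4.73035 mol
Mole ratio: 1 mol Na2SO4 / 1 mol H2SO4
Moles of Na2SO4 = 4.73035 × (1/1) = 4.73035 mol
Theoretical yield = 4.73035 mol × 142.05 g/mol = 671.95 g
Actual yield = 369.6 g
Percent yield = (369.6 / 671.95) × 100% = 55.0%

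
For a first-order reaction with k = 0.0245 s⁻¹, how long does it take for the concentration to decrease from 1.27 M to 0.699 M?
24.37 s

From ln[A] = ln[A]₀ - k·t: t = ln([A]₀/[A])/k = ln(1.27/0.699)/0.0245 = ln(1.8169)/0.0245 = 0.5971/0.0245 = 24.37 s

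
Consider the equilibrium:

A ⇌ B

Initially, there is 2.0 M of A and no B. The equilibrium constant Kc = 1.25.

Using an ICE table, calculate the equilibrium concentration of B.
[B] = 1.111 M

ICE: [A] = 2.0 − x, [B] = x.
Kc = x/(2.0 − x) = 1.25 ⇒ x = 1.25·2.0/(1 + 1.25) = 2.5/2.25 = 1.111.
[B] = x = 1.111 M.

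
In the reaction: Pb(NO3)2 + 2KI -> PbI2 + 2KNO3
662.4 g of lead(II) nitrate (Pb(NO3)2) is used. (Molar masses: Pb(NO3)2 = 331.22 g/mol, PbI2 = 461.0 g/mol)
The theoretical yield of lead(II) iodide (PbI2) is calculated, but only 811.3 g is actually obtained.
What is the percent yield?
Moles of Pb(NO3)2 = 662.4 g ÷ 331.22 g/mol = 1.99988 mol
Mole ratio: 1 mol PbI2 / 1 mol Pb(NO3)2
Moles of PbI2 = 1.99988 × (1/1) = 1.99988 mol
Theoretical yield = 1.99988 mol × 461.0 g/mol = 921.94 g
Actual yield = 811.3 g
Percent yield = (811.3 / 921.94) × 100% = 88.0%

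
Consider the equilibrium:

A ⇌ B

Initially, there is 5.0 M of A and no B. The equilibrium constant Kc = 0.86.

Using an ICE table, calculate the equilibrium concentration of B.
[B] = 2.312 M

ICE: [A] = 5.0 − x, [B] = x.
Kc = x/(5.0 − x) = 0.86 ⇒ x = 0.86·5.0/(1 + 0.86) = 4.3/1.86 = 2.312.
[B] = x = 2.312 M.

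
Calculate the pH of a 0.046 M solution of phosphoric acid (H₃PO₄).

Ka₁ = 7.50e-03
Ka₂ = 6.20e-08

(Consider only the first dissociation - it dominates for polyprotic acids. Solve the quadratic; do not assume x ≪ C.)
pH = 1.82

x² + Ka₁·x − Ka₁·C = 0 with Ka₁ = 7.50e-03, C = 0.046.
x = (−Ka₁ + √(Ka₁² + 4·Ka₁·C))/2 = 1.5199e-02 M, so pH = 1.82.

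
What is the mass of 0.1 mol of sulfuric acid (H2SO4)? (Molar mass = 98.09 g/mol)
Mass = 0.1 mol × 98.09 g/mol = 9.809 g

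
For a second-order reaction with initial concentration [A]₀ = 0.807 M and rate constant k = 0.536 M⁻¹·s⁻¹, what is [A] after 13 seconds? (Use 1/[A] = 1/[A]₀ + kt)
0.1218 M

1/[A] = 1/[A]₀ + k·t = 1/0.807 + (0.536)·(13) = 1.2392 + 6.9680 = 8.2072
[A] = 1/8.2072 = 0.1218 M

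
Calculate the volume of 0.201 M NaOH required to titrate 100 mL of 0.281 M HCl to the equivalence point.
V_{base} = 139.8 mL

At equivalence: moles acid = moles base.
moles HCl = 0.281 M × 0.1 L = 0.0281 mol
V_NaOH = 0.0281 mol ÷ 0.201 M = 0.1398 L = 139.8 mL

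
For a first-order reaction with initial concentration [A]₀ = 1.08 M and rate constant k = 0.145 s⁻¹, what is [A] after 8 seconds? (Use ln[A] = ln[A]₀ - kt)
0.3386 M

ln[A] = ln[A]₀ - k·t = ln(1.08) - (0.145)·(8) = 0.0770 - 1.1600 = -1.0830
[A] = e^(-1.0830) = 0.3386 M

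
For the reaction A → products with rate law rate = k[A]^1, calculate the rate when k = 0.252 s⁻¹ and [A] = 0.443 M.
0.1116 M/s

rate = k·[A]^1 = 0.252·(0.443)^1 = 0.252·0.443 = 0.1116 M/s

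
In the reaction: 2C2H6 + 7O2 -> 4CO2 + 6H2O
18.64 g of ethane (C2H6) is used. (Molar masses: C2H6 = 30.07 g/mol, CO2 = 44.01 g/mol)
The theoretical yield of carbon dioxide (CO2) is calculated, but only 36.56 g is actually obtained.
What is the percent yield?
Moles of C2H6 = 18.64 g ÷ 30.07 g/mol = 0.619887 mol
Mole ratio: 4 mol CO2 / 2 mol C2H6
Moles of CO2 = 0.619887 × (4/2) = 1.23977 mol
Theoretical yield = 1.23977 mol × 44.01 g/mol = 54.562 g
Actual yield = 36.56 g
Percent yield = (36.56 / 54.562) × 100% = 67.0%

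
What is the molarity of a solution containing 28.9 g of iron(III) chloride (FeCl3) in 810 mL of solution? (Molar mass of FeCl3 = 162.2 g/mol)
Moles of FeCl3 = 28.9 g ÷ 162.2 g/mol = 0.178175 mol
Volume = 810 mL = 0.81 L
Molarity = 0.178175 mol ÷ 0.81 L = 0.22 M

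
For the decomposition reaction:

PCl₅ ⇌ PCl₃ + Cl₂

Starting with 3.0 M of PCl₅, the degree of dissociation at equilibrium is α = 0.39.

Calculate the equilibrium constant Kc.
K_c = 0.7480

x = α·[A]₀ = 0.39 × 3.0 = 1.17 M dissociated.
At eq: [PCl₅] = 3.0 − 1.17 = 1.83 M; [PCl₃] = [Cl₂] = x = 1.17 M.
Kc = [PCl₃][Cl₂]/[PCl₅] = (1.17)²/1.83 = 0.748.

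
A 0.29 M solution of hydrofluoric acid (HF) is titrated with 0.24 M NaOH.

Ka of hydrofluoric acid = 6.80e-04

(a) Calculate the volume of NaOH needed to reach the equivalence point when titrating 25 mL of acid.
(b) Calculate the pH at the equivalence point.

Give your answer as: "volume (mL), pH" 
V = 30.2 mL, pH = 8.14

(a) At equivalence: moles acid = moles base.
moles acid = 0.29 × 0.025 = 0.00725 mol; V_NaOH = 0.00725/0.24 = 0.03021 L = 30.2 mL.
(b) At equivalence, all acid → conjugate base A⁻ at [A⁻] = 0.00725/0.05521 = 0.1313 M.
Kb = Kw/Ka = 1.0e-14/6.80e-04 = 1.471e-11; [OH⁻] = √(Kb·[A⁻]) = 1.390e-06; pOH = 5.86; pH = 14 − pOH = 8.14.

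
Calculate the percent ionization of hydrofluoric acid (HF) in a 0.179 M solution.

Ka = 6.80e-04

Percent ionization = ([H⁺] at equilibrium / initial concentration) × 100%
Percent ionization = 5.98%

Let x = [H⁺]. Ka = x²/(C - x) ⇒ x² + (6.80e-04)x - (6.80e-04)(0.179) = 0. x = 1.0698e-02. Percent = (1.0698e-02/0.179) × 100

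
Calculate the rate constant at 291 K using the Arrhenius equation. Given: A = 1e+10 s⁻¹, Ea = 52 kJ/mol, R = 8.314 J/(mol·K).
4.63e+00 s⁻¹

k = A·exp(-Ea/(R·T)) = 1e+10·exp(-52000/(8.314·291)) = 1e+10·exp(-21.4932) = 1e+10·4.6306e-10 = 4.63e+00 s⁻¹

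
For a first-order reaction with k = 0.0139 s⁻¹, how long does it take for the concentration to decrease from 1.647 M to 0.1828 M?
158.15 s

From ln[A] = ln[A]₀ - k·t: t = ln([A]₀/[A])/k = ln(1.647/0.1828)/0.0139 = ln(9.0098)/0.0139 = 2.1983/0.0139 = 158.15 s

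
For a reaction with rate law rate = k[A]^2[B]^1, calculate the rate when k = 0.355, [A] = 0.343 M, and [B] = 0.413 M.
0.01725 M/s

rate = k·[A]^2·[B]^1 = 0.355·(0.343)^2·(0.413)^1 = 0.355·0.117649·0.413 = 0.01725 M/s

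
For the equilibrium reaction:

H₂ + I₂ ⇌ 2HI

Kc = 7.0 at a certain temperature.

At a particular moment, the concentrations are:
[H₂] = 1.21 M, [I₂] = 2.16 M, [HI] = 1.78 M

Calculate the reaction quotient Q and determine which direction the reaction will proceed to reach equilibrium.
Q = 1.212, Q < K, reaction proceeds forward (toward products)

Q = ([HI]^2) / ([H₂] × [I₂])
  = ((1.78)^2) / ((1.21)·(2.16)) = 3.1684/2.6136 = 1.212
Since Q = 1.212 < Kc = 7.0, the reaction proceeds forward (toward products) to reach equilibrium.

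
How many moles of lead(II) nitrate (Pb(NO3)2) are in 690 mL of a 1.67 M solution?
Moles = Molarity × Volume (L)
Moles = 1.67 M × 0.69 L = 1.152 mol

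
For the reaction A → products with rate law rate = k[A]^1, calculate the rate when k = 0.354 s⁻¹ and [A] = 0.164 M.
0.05806 M/s

rate = k·[A]^1 = 0.354·(0.164)^1 = 0.354·0.164 = 0.05806 M/s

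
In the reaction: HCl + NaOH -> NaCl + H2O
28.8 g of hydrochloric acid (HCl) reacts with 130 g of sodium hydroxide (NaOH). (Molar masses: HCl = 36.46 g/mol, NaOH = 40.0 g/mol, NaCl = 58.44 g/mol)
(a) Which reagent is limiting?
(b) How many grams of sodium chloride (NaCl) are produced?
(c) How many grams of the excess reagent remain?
(a) HCl, (b) 46.16 g, (c) 98.4 g

Moles of HCl = 28.8 g ÷ 36.46 g/mol = 0.789907 mol
Moles of NaOH = 130 g ÷ 40.0 g/mol = 3.25 mol
Moles ÷ coefficient: HCl: 0.789907/1 = 0.7899, NaOH: 3.25/1 = 3.25
(a) HCl has the smaller value, so HCl is the limiting reagent.
(b) Moles of NaCl = 0.789907 mol HCl × (1/1) = 0.789907 mol; mass = 0.789907 mol × 58.44 g/mol = 46.16 g
(c) NaOH consumed = 0.789907 × (1/1) = 0.789907 mol; remaining = 3.25 − 0.789907 = 2.46009 mol; mass = 2.46009 mol × 40.0 g/mol = 98.4 g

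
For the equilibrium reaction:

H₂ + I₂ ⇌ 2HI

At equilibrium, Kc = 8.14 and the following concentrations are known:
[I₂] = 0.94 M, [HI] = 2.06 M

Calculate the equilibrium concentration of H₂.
[H₂] = 0.5546 M

Kc = ([HI]^2) / ([H₂] × [I₂]) = 8.14
[H₂]^1 = (product terms)/(Kc · other reactant terms) = 4.2436 / (8.14 · 0.94) = 0.5546
[H₂] = 0.5546 M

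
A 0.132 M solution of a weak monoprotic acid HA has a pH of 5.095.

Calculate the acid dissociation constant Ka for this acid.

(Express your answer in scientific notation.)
K_a = 4.89e-10

[H⁺] = 10^(−pH) = 10^(−5.095) = 8.035e-06 M. For HA ⇌ H⁺ + A⁻, Ka = x²/(C − x) = (8.035e-06)²/(0.132 − 8.035e-06) = 4.89e-10.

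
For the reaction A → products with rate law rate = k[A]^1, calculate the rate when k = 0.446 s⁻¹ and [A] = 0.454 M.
0.2025 M/s

rate = k·[A]^1 = 0.446·(0.454)^1 = 0.446·0.454 = 0.2025 M/s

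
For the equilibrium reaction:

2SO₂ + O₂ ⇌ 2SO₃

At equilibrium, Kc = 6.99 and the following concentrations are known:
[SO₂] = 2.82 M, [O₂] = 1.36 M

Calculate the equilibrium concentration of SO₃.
[SO₃] = 8.6948 M

Kc = ([SO₃]^2) / ([SO₂]^2 × [O₂]) = 6.99
[SO₃]^2 = Kc · (reactant terms)/(other product terms) = 6.99 · 10.815 / 1 = 75.599
[SO₃] = (75.599)^(1/2) = 8.6948 M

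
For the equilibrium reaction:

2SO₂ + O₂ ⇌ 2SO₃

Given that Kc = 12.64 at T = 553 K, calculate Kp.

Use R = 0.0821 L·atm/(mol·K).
K_p = 0.2784

Δn = (moles gaseous products) − (moles gaseous reactants) = -1
T = 553 K; RT = 0.0821 × 553 = 45.4013
Kp = Kc·(RT)^Δn = 12.64 × (45.4013)^-1 = 12.64 × 0.0220258 = 0.2784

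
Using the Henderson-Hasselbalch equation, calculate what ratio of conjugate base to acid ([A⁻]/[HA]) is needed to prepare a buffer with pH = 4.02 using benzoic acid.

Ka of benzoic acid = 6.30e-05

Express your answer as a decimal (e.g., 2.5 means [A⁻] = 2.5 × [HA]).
[A⁻]/[HA] = 0.660

pKa = −log(6.30e-05) = 4.2007. pH = pKa + log([A⁻]/[HA]). 4.02 = 4.2007 + log(ratio). log(ratio) = 4.02 − 4.2007 = -0.1807. ratio = 10^(-0.1807) = 0.660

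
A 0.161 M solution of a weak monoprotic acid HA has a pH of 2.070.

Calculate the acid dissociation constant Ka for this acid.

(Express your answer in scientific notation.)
K_a = 4.75e-04

[H⁺] = 10^(−pH) = 10^(−2.070) = 8.511e-03 M. For HA ⇌ H⁺ + A⁻, Ka = x²/(C − x) = (8.511e-03)²/(0.161 − 8.511e-03) = 4.75e-04.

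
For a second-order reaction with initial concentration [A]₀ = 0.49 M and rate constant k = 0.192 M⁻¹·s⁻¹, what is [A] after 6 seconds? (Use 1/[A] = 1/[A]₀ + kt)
0.3132 M

1/[A] = 1/[A]₀ + k·t = 1/0.49 + (0.192)·(6) = 2.0408 + 1.1520 = 3.1928
[A] = 1/3.1928 = 0.3132 M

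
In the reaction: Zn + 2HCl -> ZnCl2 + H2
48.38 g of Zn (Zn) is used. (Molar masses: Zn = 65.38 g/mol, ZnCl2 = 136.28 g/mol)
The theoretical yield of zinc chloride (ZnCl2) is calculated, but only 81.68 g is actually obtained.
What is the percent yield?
Moles of Zn = 48.38 g ÷ 65.38 g/mol = 0.739982 mol
Mole ratio: 1 mol ZnCl2 / 1 mol Zn
Moles of ZnCl2 = 0.739982 × (1/1) = 0.739982 mol
Theoretical yield = 0.739982 mol × 136.28 g/mol = 100.84 g
Actual yield = 81.68 g
Percent yield = (81.68 / 100.84) × 100% = 81.0%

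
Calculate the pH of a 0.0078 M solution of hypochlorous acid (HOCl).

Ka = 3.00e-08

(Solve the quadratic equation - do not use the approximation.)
pH = 4.82

x² + Ka×x - Ka×C = 0. Using quadratic formula: [H⁺] = 1.5282e-05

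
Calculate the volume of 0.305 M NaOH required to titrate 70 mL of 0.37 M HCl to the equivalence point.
V_{base} = 84.9 mL

At equivalence: moles acid = moles base.
moles HCl = 0.37 M × 0.07 L = 0.0259 mol
V_NaOH = 0.0259 mol ÷ 0.305 M = 0.08492 L = 84.9 mL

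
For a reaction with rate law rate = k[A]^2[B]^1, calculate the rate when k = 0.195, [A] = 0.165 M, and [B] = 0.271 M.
0.001439 M/s

rate = k·[A]^2·[B]^1 = 0.195·(0.165)^2·(0.271)^1 = 0.195·0.027225·0.271 = 0.001439 M/s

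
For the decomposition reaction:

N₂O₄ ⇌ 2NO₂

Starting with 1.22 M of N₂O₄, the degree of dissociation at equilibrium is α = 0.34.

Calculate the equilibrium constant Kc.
K_c = 0.8547

x = α·[A]₀ = 0.34 × 1.22 = 0.4148 M dissociated.
At eq: [N₂O₄] = 1.22 − 0.4148 = 0.8052 M; [NO₂] = 2x = 0.8296 M.
Kc = [NO₂]²/[N₂O₄] = (0.8296)²/0.8052 = 0.8547.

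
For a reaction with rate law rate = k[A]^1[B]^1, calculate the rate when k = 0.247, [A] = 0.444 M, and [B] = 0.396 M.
0.04343 M/s

rate = k·[A]^1·[B]^1 = 0.247·(0.444)^1·(0.396)^1 = 0.247·0.444·0.396 = 0.04343 M/s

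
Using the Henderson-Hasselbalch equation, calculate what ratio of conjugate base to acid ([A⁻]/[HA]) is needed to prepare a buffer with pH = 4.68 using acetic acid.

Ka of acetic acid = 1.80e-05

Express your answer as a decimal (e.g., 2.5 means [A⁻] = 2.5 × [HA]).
[A⁻]/[HA] = 0.862

pKa = −log(1.80e-05) = 4.7447. pH = pKa + log([A⁻]/[HA]). 4.68 = 4.7447 + log(ratio). log(ratio) = 4.68 − 4.7447 = -0.0647. ratio = 10^(-0.0647) = 0.862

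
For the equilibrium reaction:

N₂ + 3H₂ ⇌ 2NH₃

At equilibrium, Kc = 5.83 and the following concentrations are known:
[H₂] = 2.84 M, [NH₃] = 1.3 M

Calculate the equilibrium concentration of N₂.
[N₂] = 0.0127 M

Kc = ([NH₃]^2) / ([N₂] × [H₂]^3) = 5.83
[N₂]^1 = (product terms)/(Kc · other reactant terms) = 1.69 / (5.83 · 22.906) = 0.012655
[N₂] = 0.0127 M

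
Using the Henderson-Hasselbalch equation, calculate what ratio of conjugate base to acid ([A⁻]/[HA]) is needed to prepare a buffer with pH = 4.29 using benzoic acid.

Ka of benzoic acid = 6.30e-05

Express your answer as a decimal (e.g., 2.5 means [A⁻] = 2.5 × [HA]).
[A⁻]/[HA] = 1.228

pKa = −log(6.30e-05) = 4.2007. pH = pKa + log([A⁻]/[HA]). 4.29 = 4.2007 + log(ratio). log(ratio) = 4.29 − 4.2007 = 0.0893. ratio = 10^(0.0893) = 1.228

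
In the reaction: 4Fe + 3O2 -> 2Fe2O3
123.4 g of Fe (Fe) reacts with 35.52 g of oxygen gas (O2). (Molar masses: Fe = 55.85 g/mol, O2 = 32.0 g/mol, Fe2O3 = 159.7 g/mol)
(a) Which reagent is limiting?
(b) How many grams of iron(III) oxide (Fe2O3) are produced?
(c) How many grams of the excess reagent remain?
(a) O2, (b) 118.2 g, (c) 40.74 g

Moles of Fe = 123.4 g ÷ 55.85 g/mol = 2.20949 mol
Moles of O2 = 35.52 g ÷ 32.0 g/mol = 1.11 mol
Moles ÷ coefficient: Fe: 2.20949/4 = 0.5524, O2: 1.11/3 = 0.37
(a) O2 has the smaller value, so O2 is the limiting reagent.
(b) Moles of Fe2O3 = 1.11 mol O2 × (2/3) = 0.74 mol; mass = 0.74 mol × 159.7 g/mol = 118.2 g
(c) Fe consumed = 1.11 × (4/3) = 1.48 mol; remaining = 2.20949 − 1.48 = 0.72949 mol; mass = 0.72949 mol × 55.85 g/mol = 40.74 g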